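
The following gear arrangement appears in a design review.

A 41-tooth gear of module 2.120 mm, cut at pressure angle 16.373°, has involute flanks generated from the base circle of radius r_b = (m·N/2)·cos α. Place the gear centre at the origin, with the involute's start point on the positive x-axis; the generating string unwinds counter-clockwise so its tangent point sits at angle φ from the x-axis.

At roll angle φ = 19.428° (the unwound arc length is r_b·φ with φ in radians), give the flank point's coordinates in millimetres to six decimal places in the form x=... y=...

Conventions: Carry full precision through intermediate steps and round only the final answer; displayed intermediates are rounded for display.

x=44.026228 y=0.535678

single-mesh involute tooth geometry (41T wheel at module 2.120)
pitch radius r_p = m·N/2 = 2.120·41/2 = 43.460000
base radius r_b = r_p·cos α = 43.460000·cos 16.373° = 41.697563
roll angle φ = 19.428° = 0.33908257 rad
x = r_b·(cos φ + φ·sin φ) = 44.026228
y = r_b·(sin φ − φ·cos φ) = 0.535678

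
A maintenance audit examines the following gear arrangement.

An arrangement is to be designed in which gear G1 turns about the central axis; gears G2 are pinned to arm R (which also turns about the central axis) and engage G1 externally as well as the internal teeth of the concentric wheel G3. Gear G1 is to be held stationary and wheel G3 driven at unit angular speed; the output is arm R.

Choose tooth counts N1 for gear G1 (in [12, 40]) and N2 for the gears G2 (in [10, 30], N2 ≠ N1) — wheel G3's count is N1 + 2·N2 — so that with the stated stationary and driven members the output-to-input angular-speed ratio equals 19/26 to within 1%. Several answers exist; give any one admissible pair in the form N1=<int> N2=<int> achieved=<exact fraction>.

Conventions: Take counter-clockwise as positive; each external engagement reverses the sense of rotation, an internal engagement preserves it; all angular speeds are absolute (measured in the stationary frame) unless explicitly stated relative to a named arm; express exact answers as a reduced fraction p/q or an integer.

topology: planetary set — design target 19/26, arm = carrier (Willis)
Willis with ω_sun = 0: ω_arm/ω_ring = N3/(N1+N3); set equal to 19/26  ⇒  N3/N1 = (19/26)/(1 − 19/26) = 19/7
N3 = N1 + 2·N2  ⇒  N2/N1 = (N3/N1 − 1)/2 = (19/7 − 1)/2 = 6/7
smallest multiple with N1 ≥ 12 and N2 ≥ 10: k = 2  ⇒  N1 = 2·7 = 14, N2 = 2·6 = 12 (N1 ≤ 40, N2 ≤ 30, N2 ≠ N1 ✓), N3 = 14 + 2·12 = 38
check: N3/(N1+N3) with N1 = 14, N3 = 38 gives 19/26; |achieved − target| = 0 ≤ 19/2600 ✓

N1=14 N2=12 achieved=19/26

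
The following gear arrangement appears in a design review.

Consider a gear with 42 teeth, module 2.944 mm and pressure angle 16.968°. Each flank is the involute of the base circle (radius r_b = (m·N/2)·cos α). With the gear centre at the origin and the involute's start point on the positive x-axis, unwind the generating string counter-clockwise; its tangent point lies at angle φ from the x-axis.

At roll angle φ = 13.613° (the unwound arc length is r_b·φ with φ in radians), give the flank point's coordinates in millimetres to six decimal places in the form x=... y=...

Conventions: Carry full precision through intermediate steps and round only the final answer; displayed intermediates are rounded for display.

topology: single-mesh involute geometry — m = 2.944, N = 42
pitch radius r_p = m·N/2 = 2.944·42/2 = 61.824000
base radius r_b = r_p·cos α = 61.824000·cos 16.968° = 59.132671
roll angle φ = 13.613° = 0.23759167 rad
x = r_b·(cos φ + φ·sin φ) = 60.778205
y = r_b·(sin φ − φ·cos φ) = 0.262873

x=60.778205 y=0.262873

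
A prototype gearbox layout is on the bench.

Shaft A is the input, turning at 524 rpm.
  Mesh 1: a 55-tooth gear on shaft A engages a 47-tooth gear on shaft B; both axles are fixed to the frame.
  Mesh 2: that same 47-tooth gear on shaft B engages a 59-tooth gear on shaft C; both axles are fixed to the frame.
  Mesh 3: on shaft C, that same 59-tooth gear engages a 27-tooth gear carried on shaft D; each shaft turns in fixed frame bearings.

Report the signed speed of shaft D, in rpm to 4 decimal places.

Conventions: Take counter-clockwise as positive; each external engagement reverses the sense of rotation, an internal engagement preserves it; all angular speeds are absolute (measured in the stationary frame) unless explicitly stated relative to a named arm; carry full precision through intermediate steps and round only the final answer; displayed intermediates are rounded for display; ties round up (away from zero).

-1067.4074 rpm

topology: fixed-axis compound train — 3 meshes, A→D
mesh 1 [55T→47T]: ω = 524.0000×55/47 = 613.1915 rpm, sense flips to −
mesh 2 [47T→59T]: ω = 613.1915×47/59 = 488.4746 rpm, sense flips to +
mesh 3 [59T→27T]: ω = 488.4746×59/27 = 1067.4074 rpm, sense flips to −
signed output speed = -1067.4074 rpm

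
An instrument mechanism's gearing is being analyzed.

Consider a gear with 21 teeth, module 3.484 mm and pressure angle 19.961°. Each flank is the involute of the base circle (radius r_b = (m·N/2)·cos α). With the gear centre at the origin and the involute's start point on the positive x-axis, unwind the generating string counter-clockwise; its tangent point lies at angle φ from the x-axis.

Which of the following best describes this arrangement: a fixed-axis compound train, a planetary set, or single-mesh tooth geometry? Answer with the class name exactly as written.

recognized (one wheel, involute flank): single-mesh tooth geometry, m = 3.484, N = 21
classification: single-mesh tooth geometry

single-mesh tooth geometry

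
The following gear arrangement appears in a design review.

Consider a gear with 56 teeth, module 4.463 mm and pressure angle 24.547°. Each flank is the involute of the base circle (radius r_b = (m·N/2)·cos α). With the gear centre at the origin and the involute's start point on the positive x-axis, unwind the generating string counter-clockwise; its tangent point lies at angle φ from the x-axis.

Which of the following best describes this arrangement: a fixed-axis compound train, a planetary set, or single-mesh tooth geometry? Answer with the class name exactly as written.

single-mesh involute tooth geometry (56T wheel at module 4.463)
classification: single-mesh tooth geometry

single-mesh tooth geometry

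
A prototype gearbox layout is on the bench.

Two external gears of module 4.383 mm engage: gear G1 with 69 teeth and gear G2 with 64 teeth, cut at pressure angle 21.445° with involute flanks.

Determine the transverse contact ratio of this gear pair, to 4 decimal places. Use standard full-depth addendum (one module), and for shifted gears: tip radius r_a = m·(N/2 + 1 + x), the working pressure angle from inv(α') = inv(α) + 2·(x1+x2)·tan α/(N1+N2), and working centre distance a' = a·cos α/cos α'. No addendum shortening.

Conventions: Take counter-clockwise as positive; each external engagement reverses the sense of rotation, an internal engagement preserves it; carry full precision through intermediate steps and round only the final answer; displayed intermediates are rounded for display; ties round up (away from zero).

topology: single-mesh involute geometry — m = 4.383, 69T/64T pair
base radii: r_b1 = 140.744831, r_b2 = 130.545931
tip radii: r_a1 = 155.596500, r_a2 = 144.639000
no profile shift: α' = α, a' = a
action lengths: √(r_a1²−r_b1²) = 66.341264, √(r_a2²−r_b2²) = 62.275198
base pitch p_b = π·m·cos α = 12.816317
CR = (66.341264 + 62.275198 − 291.469500·sin 21.44500°)/12.816317 = 1.720690
contact ratio ≈ 1.7207

1.7207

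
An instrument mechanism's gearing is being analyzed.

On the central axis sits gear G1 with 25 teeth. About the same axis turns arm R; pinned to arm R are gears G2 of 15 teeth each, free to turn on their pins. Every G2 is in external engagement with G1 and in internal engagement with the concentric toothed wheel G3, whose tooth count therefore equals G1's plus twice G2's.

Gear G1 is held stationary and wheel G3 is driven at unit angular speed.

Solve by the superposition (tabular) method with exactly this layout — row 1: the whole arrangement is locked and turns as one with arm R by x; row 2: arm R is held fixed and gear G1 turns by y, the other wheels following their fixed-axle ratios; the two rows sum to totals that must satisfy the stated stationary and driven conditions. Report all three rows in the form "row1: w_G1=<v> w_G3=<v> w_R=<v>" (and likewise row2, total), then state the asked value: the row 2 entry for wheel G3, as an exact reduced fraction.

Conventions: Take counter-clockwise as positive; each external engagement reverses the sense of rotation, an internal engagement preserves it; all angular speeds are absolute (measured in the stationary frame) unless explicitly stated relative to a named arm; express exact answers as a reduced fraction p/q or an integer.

recognized (axles ride arm R): planetary set, 25/15/55 teeth
superposition row 1 [locked train]: every member turns x
row 2 (arm held, sun turns y): ω_ring = −(25/55)·y, ω_arm = 0
boundary: total ω_sun = x + y = 0 and total ω_ring = x − (25/55)·y = 1  ⇒  y = -11/16, x = 11/16
row 2 ring = −(25/55)·(-11/16) = 5/16
totals (row 1 + row 2): sun 11/16 + (-11/16) = 0, ring 11/16 + 5/16 = 1, arm 11/16 + 0 = 11/16
asked cell (row2, ring) = 5/16

row1: w_G1=11/16 w_G3=11/16 w_R=11/16
row2: w_G1=-11/16 w_G3=5/16 w_R=0
total: w_G1=0 w_G3=1 w_R=11/16
asked value: 5/16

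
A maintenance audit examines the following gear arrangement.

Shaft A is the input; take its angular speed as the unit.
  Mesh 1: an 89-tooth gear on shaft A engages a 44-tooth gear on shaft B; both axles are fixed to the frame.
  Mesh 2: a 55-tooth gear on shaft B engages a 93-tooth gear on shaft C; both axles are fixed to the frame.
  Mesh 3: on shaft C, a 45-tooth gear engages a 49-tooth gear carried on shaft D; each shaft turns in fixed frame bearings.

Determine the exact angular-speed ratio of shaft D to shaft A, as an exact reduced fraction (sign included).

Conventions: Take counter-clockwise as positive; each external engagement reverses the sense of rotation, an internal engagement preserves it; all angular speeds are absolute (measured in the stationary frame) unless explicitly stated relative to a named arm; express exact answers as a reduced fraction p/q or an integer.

-6675/6076

class = fixed-axis compound train [3 meshes; 3 ratios multiply, 3 sense flips]
mesh 1 [89T→44T]: running ratio 89/44, sense −
mesh 2 [55T→93T]: running ratio 445/372, sense +
mesh 3 [45T→49T]: running ratio 6675/6076, sense −
ω_out/ω_in = -6675/6076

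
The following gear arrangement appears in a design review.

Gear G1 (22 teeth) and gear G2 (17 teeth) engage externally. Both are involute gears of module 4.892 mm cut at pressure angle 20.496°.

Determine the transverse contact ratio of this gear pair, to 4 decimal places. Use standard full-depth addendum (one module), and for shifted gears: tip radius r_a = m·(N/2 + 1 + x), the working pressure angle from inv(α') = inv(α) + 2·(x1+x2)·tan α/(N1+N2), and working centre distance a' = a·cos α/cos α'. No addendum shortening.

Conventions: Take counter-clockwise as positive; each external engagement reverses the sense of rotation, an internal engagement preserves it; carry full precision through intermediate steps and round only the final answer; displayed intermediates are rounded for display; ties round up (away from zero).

1.5311

single-mesh involute tooth geometry (22T engaging 17T at module 4.892)
base radii: r_b1 = 50.405519, r_b2 = 38.949720
tip radii: r_a1 = 58.704000, r_a2 = 46.474000
no profile shift: α' = α, a' = a
action lengths: √(r_a1²−r_b1²) = 30.090584, √(r_a2²−r_b2²) = 25.352555
base pitch p_b = π·m·cos α = 14.395783
CR = (30.090584 + 25.352555 − 95.394000·sin 20.49600°)/14.395783 = 1.531122
contact ratio ≈ 1.5311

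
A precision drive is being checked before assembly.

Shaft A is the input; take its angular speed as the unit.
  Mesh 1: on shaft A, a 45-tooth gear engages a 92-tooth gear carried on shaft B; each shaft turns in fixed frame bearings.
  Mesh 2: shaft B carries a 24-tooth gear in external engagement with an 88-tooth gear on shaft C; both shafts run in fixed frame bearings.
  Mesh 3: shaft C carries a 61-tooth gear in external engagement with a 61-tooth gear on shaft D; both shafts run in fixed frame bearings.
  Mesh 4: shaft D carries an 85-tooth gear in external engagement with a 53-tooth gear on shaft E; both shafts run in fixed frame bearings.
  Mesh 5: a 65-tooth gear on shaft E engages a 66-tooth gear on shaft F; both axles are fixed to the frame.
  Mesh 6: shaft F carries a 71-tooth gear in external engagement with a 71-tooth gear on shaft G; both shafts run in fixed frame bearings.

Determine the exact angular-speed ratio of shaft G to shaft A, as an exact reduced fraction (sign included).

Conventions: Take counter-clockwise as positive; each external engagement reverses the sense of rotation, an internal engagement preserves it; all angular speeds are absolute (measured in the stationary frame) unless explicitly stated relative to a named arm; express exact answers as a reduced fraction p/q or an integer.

class = fixed-axis compound train [6 meshes; 6 ratios multiply, 6 sense flips]
mesh 1 [45T→92T]: running ratio 45/92, sense −
mesh 2 [24T→88T]: running ratio 135/1012, sense +
mesh 3 [61T→61T]: running ratio 135/1012, sense −
mesh 4 [85T→53T]: running ratio 11475/53636, sense +
mesh 5 [65T→66T]: running ratio 248625/1179992, sense −
mesh 6 [71T→71T]: running ratio 248625/1179992, sense +
ω_out/ω_in = 248625/1179992

248625/1179992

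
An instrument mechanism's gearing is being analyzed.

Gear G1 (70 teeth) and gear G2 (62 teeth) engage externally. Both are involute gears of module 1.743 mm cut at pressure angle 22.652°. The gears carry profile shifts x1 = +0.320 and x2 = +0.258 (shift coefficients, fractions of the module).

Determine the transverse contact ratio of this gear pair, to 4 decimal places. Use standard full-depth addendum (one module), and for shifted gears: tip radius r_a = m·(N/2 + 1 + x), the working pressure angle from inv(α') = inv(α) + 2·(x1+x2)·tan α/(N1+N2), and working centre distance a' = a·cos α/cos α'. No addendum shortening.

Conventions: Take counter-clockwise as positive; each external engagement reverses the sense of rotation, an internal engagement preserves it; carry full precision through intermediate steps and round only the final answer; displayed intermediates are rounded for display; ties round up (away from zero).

topology: single-mesh involute geometry — m = 1.743, 70T/62T pair
base radii: r_b1 = 56.299139, r_b2 = 49.864952
tip radii: r_a1 = 63.305760, r_a2 = 56.225694
inv(α') = inv(22.652°) + 2·(+0.320+0.258)·tan α/(70+62) = 0.02562783  ⇒  α' = 23.78928°
a' = a·cos α / cos α' = 115.0380·cos 22.652°/cos 23.78928° = 116.021875
action lengths: √(r_a1²−r_b1²) = 28.948682, √(r_a2²−r_b2²) = 25.977206
base pitch p_b = π·m·cos α = 5.053399
CR = (28.948682 + 25.977206 − 116.021875·sin 23.78928°)/5.053399 = 1.607959
contact ratio ≈ 1.6080

1.6080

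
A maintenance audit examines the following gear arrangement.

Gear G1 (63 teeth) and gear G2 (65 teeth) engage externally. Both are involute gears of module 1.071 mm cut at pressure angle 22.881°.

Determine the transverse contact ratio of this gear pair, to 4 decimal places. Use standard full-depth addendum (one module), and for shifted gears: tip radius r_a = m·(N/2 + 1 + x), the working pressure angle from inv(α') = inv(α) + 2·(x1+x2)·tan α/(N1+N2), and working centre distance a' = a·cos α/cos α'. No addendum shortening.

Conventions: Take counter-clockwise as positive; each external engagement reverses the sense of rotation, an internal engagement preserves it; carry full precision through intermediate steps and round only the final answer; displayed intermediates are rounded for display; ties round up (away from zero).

recognized (one external pair, fixed centres): single-mesh tooth geometry, m = 1.071, N1 = 63, N2 = 65
base radii: r_b1 = 31.081923, r_b2 = 32.068651
tip radii: r_a1 = 34.807500, r_a2 = 35.878500
no profile shift: α' = α, a' = a
action lengths: √(r_a1²−r_b1²) = 15.667677, √(r_a2²−r_b2²) = 16.089388
base pitch p_b = π·m·cos α = 3.099897
CR = (15.667677 + 16.089388 − 68.544000·sin 22.88100°)/3.099897 = 1.647117
contact ratio ≈ 1.6471

1.6471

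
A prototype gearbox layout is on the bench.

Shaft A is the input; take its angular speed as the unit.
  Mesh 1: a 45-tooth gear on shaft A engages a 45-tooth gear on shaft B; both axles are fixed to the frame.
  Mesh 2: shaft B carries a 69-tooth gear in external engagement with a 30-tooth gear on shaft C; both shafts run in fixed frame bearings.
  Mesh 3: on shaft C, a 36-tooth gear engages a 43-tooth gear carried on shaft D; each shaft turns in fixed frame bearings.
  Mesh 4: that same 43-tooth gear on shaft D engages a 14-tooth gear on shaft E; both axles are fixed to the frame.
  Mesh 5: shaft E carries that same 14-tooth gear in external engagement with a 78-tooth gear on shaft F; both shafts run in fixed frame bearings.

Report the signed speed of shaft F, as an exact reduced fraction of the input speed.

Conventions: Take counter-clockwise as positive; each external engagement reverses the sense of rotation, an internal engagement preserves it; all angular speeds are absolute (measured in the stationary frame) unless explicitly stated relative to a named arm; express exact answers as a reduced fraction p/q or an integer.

-69/65

5-mesh fixed-axis compound train (all bearings frame-fixed)
mesh 1 [45T→45T]: |ω|/ω_in = 1×45/45 = 1, sense flips to −
mesh 2 [69T→30T]: |ω|/ω_in = 1×69/30 = 23/10, sense flips to +
mesh 3 [36T→43T]: |ω|/ω_in = (23/10)×36/43 = 414/215, sense flips to −
mesh 4 [43T→14T]: |ω|/ω_in = (414/215)×43/14 = 207/35, sense flips to +
mesh 5 [14T→78T]: |ω|/ω_in = (207/35)×14/78 = 69/65, sense flips to −
signed output speed (× input speed) = -69/65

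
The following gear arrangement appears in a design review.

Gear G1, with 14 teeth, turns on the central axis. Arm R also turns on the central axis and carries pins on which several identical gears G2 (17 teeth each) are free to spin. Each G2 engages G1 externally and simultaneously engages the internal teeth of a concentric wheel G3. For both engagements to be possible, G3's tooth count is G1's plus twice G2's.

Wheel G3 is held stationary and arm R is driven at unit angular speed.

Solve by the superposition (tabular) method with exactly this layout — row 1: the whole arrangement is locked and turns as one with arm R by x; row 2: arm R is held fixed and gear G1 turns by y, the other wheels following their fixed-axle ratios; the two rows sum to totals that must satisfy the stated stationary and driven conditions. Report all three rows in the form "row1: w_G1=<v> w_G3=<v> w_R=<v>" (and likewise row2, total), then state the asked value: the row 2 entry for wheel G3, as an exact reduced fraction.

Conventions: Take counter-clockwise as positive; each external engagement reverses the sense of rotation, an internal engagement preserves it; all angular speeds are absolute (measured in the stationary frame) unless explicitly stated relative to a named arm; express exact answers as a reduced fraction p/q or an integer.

topology: planetary set — G1 14T / G2 17T / G3 48T, arm = carrier (Willis)
superposition row 1 [locked train]: every member turns x
row 2 (arm held, sun turns y): ω_ring = −(14/48)·y, ω_arm = 0
boundary: total ω_ring = x − (14/48)·y = 0 and total ω_arm = x = 1  ⇒  y = 24/7, x = 1
row 2 ring = −(14/48)·24/7 = -1
totals (row 1 + row 2): sun 1 + 24/7 = 31/7, ring 1 + (-1) = 0, arm 1 + 0 = 1
asked cell (row2, ring) = -1

row1: w_G1=1 w_G3=1 w_R=1
row2: w_G1=24/7 w_G3=-1 w_R=0
total: w_G1=31/7 w_G3=0 w_R=1
asked value: -1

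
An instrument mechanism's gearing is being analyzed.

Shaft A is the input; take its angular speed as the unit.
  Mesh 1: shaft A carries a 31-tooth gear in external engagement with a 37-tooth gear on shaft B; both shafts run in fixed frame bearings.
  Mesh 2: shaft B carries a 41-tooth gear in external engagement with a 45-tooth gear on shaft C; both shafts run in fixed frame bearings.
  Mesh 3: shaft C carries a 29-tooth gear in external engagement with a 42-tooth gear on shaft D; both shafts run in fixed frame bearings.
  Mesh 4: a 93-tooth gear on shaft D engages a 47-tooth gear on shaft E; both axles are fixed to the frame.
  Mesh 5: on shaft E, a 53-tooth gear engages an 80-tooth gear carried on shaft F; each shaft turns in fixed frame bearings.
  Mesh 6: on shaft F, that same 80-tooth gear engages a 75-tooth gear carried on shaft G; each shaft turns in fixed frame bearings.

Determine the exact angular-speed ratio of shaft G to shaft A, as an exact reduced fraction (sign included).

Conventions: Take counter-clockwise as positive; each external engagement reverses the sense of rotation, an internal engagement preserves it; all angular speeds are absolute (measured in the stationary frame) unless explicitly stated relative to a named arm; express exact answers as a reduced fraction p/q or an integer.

class = fixed-axis compound train [6 meshes; 6 ratios multiply, 6 sense flips]
mesh 1 [31T→37T]: running ratio 31/37, sense −
mesh 2 [41T→45T]: running ratio 1271/1665, sense +
mesh 3 [29T→42T]: running ratio 36859/69930, sense −
mesh 4 [93T→47T]: running ratio 1142629/1095570, sense +
mesh 5 [53T→80T]: running ratio 60559337/87645600, sense −
mesh 6 [80T→75T]: running ratio 60559337/82167750, sense +
ω_out/ω_in = 60559337/82167750

60559337/82167750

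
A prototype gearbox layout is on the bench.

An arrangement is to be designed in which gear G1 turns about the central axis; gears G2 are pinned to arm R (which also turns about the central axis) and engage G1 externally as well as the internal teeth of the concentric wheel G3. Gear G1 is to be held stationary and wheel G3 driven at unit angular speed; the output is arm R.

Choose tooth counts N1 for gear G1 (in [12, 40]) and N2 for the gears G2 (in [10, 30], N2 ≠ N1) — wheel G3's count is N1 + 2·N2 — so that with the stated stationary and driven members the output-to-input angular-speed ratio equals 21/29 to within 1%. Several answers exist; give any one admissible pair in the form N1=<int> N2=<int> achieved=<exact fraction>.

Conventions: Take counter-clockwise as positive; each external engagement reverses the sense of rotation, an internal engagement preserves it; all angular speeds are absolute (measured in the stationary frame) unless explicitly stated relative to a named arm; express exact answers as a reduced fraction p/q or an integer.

N1=16 N2=13 achieved=21/29

topology: planetary set — design target 21/29, arm = carrier (Willis)
Willis with ω_sun = 0: ω_arm/ω_ring = N3/(N1+N3); set equal to 21/29  ⇒  N3/N1 = (21/29)/(1 − 21/29) = 21/8
N3 = N1 + 2·N2  ⇒  N2/N1 = (N3/N1 − 1)/2 = (21/8 − 1)/2 = 13/16
smallest multiple with N1 ≥ 12 and N2 ≥ 10: k = 1  ⇒  N1 = 1·16 = 16, N2 = 1·13 = 13 (N1 ≤ 40, N2 ≤ 30, N2 ≠ N1 ✓), N3 = 16 + 2·13 = 42
check: N3/(N1+N3) with N1 = 16, N3 = 42 gives 21/29; |achieved − target| = 0 ≤ 21/2900 ✓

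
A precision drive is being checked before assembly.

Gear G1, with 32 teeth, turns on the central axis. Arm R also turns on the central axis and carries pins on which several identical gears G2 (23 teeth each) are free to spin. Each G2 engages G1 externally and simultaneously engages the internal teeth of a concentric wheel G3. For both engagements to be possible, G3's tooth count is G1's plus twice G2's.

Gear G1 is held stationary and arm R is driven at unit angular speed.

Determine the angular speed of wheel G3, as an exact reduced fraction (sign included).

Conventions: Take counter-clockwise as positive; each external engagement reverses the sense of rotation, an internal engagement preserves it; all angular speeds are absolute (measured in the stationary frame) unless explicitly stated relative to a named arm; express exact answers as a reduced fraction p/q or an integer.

55/39

recognized (axles ride arm R): planetary set, 32/23/78 teeth
ring teeth: 32 + 2·23 = 78
32(ω_sun−ω_arm) = −78(ω_ring−ω_arm),  ω_sun = 0, ω_arm = 1
ω_ring = 1 − (32/78)(0−1) = 55/39
exact speed ratio = 55/39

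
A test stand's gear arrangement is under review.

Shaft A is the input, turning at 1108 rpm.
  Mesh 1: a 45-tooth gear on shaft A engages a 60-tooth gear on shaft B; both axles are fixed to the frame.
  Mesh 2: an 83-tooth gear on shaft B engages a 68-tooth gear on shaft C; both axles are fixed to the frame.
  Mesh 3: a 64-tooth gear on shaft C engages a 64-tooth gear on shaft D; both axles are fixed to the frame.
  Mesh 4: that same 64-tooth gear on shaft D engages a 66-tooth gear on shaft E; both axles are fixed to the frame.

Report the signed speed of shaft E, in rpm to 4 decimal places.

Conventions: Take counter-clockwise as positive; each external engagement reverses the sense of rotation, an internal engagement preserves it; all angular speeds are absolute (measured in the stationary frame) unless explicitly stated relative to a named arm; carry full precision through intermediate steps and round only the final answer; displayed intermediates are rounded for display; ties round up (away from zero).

+983.5722 rpm

recognized (5 fixed axles, 4 meshes): fixed-axis compound train
mesh 1 [45T→60T]: ω = 1108.0000×45/60 = 831.0000 rpm, sense flips to −
mesh 2 [83T→68T]: ω = 831.0000×83/68 = 1014.3088 rpm, sense flips to +
mesh 3 [64T→64T]: ω = 1014.3088×64/64 = 1014.3088 rpm, sense flips to −
mesh 4 [64T→66T]: ω = 1014.3088×64/66 = 983.5722 rpm, sense flips to +
signed output speed = +983.5722 rpm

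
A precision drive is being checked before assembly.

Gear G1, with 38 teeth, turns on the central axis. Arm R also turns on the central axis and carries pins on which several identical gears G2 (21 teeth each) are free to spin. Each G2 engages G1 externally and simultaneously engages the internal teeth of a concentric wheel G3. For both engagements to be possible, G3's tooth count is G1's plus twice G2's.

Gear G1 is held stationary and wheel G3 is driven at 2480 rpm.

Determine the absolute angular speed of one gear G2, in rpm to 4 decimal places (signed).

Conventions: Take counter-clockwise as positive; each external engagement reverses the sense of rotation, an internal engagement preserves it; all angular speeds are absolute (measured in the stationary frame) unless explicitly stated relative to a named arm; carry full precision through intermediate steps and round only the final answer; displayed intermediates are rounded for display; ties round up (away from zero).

planetary set (38T centre, 21T on arm, 80T internal) — Willis relation
normalise by the input: solve with ω_ring = 1, then scale by 2480 rpm
ring teeth: 38 + 2·21 = 80
38(ω_sun−ω_arm) = −80(ω_ring−ω_arm),  ω_sun = 0, ω_ring = 1
38(0−ω_arm) = −80(1−ω_arm)  ⇒  118·ω_arm = 80  ⇒  ω_arm = 40/59
sun–planet mesh: 38·(0−40/59) = −21·(ω_p−ω_arm)  ⇒  ω_p−ω_arm = 1520/1239
ω_p = 40/59 + 1520/1239 = 40/21
scale: ω_p = 40/21 × 2480 rpm = +4723.8095 rpm

+4723.8095 rpm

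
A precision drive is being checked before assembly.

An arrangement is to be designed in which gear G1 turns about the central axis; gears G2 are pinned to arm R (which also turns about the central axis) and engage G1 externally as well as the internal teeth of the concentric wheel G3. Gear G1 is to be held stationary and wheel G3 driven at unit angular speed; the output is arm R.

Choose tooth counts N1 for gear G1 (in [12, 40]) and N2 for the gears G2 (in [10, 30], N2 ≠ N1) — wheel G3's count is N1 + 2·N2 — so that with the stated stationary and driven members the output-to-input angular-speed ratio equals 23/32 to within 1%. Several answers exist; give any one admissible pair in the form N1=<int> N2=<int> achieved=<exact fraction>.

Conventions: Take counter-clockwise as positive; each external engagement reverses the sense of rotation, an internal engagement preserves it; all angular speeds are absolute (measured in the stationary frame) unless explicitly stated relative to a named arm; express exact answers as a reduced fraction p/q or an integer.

topology: planetary set — design target 23/32, arm = carrier (Willis)
Willis with ω_sun = 0: ω_arm/ω_ring = N3/(N1+N3); set equal to 23/32  ⇒  N3/N1 = (23/32)/(1 − 23/32) = 23/9
N3 = N1 + 2·N2  ⇒  N2/N1 = (N3/N1 − 1)/2 = (23/9 − 1)/2 = 7/9
smallest multiple with N1 ≥ 12 and N2 ≥ 10: k = 2  ⇒  N1 = 2·9 = 18, N2 = 2·7 = 14 (N1 ≤ 40, N2 ≤ 30, N2 ≠ N1 ✓), N3 = 18 + 2·14 = 46
check: N3/(N1+N3) with N1 = 18, N3 = 46 gives 23/32; |achieved − target| = 0 ≤ 23/3200 ✓

N1=18 N2=14 achieved=23/32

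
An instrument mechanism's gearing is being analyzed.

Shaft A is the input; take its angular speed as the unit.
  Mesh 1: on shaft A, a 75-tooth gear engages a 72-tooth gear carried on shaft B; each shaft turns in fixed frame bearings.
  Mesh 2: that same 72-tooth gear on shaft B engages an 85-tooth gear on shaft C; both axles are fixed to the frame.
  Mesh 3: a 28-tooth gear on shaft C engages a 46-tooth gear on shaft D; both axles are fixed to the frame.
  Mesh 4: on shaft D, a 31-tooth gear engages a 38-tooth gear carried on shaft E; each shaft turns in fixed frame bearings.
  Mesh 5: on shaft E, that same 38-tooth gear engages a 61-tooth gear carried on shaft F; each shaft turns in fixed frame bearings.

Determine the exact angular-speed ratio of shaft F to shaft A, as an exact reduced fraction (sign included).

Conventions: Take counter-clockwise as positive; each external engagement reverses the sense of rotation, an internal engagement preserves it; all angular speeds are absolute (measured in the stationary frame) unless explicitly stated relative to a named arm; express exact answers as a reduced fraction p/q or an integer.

class = fixed-axis compound train [5 meshes; 5 ratios multiply, 5 sense flips]
mesh 1 [75T→72T]: running ratio 25/24, sense −
mesh 2 [72T→85T]: running ratio 15/17, sense +
mesh 3 [28T→46T]: running ratio 210/391, sense −
mesh 4 [31T→38T]: running ratio 3255/7429, sense +
mesh 5 [38T→61T]: running ratio 6510/23851, sense −
ω_out/ω_in = -6510/23851

-6510/23851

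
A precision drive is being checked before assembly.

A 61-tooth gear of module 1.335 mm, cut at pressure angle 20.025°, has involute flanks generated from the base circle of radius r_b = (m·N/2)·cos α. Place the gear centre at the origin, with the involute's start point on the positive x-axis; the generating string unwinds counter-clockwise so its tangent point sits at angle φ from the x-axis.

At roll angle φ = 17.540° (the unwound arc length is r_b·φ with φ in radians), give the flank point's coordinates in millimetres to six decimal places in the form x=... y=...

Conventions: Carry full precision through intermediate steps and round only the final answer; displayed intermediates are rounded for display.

class = single-mesh tooth geometry [base-circle involute, m = 1.335, 61T]
pitch radius r_p = m·N/2 = 1.335·61/2 = 40.717500
base radius r_b = r_p·cos α = 40.717500·cos 20.025° = 38.255854
roll angle φ = 17.540° = 0.30613075 rad
x = r_b·(cos φ + φ·sin φ) = 40.006667
y = r_b·(sin φ − φ·cos φ) = 0.362428

x=40.006667 y=0.362428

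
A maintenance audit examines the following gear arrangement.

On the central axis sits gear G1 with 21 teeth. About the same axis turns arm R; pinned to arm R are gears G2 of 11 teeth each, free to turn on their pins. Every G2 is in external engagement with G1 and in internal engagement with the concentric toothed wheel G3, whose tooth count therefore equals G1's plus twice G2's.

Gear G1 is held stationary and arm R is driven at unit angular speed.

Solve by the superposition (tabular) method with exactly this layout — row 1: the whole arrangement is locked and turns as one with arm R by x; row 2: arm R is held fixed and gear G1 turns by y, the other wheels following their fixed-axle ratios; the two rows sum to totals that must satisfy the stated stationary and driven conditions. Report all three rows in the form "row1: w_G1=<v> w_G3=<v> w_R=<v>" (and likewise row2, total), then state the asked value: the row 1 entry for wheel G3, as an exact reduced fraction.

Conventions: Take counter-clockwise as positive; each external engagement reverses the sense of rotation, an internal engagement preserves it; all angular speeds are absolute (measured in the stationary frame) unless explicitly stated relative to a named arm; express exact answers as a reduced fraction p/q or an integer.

topology: planetary set — G1 21T / G2 11T / G3 43T, arm = carrier (Willis)
row 1: whole set turns with the arm by x
row 2: sun turns y, ring = −(21/43)·y, arm 0
boundary: total ω_sun = x + y = 0 and total ω_arm = x = 1  ⇒  y = -1, x = 1
row 2 ring = −(21/43)·(-1) = 21/43
totals (row 1 + row 2): sun 1 + (-1) = 0, ring 1 + 21/43 = 64/43, arm 1 + 0 = 1
asked cell (row1, ring) = 1

row1: w_G1=1 w_G3=1 w_R=1
row2: w_G1=-1 w_G3=21/43 w_R=0
total: w_G1=0 w_G3=64/43 w_R=1
asked value: 1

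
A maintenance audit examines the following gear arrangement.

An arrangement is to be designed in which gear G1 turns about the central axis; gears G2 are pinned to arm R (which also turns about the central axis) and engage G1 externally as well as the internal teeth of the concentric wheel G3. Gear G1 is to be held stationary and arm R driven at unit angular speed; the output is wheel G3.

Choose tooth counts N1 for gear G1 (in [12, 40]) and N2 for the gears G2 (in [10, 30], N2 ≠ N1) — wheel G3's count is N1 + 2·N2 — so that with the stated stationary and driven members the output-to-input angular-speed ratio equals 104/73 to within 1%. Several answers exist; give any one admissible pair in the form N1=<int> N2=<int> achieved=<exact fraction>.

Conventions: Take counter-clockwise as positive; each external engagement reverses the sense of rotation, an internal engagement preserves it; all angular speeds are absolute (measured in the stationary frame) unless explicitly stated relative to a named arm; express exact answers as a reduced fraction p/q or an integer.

class = planetary set [ratio 104/73 wanted; Willis about the carrier]
Willis with ω_sun = 0: ω_ring/ω_arm = (N1+N3)/N3; set equal to 104/73  ⇒  N3/N1 = 1/(104/73 − 1) = 73/31
N3 = N1 + 2·N2  ⇒  N2/N1 = (N3/N1 − 1)/2 = (73/31 − 1)/2 = 21/31
smallest multiple with N1 ≥ 12 and N2 ≥ 10: k = 1  ⇒  N1 = 1·31 = 31, N2 = 1·21 = 21 (N1 ≤ 40, N2 ≤ 30, N2 ≠ N1 ✓), N3 = 31 + 2·21 = 73
check: (N1+N3)/N3 with N1 = 31, N3 = 73 gives 104/73; |achieved − target| = 0 ≤ 26/1825 ✓

N1=31 N2=21 achieved=104/73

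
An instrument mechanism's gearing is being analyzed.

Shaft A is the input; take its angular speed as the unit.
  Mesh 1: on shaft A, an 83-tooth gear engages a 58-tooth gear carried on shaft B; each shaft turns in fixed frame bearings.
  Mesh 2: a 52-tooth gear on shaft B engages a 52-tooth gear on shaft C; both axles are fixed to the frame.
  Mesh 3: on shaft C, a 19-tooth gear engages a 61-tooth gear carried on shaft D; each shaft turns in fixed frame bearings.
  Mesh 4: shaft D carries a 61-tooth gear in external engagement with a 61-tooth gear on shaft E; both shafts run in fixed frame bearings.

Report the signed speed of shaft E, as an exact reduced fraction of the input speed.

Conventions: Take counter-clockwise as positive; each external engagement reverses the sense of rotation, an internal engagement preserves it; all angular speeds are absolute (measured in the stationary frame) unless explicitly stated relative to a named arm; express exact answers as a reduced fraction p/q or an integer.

1577/3538

4-mesh fixed-axis compound train (all bearings frame-fixed)
mesh 1 [83T→58T]: |ω|/ω_in = 1×83/58 = 83/58, sense flips to −
mesh 2 [52T→52T]: |ω|/ω_in = (83/58)×52/52 = 83/58, sense flips to +
mesh 3 [19T→61T]: |ω|/ω_in = (83/58)×19/61 = 1577/3538, sense flips to −
mesh 4 [61T→61T]: |ω|/ω_in = (1577/3538)×61/61 = 1577/3538, sense flips to +
signed output speed (× input speed) = 1577/3538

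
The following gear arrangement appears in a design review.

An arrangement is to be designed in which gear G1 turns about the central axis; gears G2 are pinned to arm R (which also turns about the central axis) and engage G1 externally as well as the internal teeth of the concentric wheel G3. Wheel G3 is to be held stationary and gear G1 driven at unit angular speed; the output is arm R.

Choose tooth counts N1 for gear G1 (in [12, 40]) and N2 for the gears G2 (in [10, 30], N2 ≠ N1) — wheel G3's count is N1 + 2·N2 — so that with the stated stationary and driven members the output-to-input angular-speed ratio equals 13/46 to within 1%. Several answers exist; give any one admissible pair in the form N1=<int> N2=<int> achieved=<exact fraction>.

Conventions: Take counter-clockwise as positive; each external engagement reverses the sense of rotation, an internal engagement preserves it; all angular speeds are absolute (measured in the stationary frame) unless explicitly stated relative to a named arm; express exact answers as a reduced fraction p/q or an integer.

N1=13 N2=10 achieved=13/46

topology: planetary set — design target 13/46, arm = carrier (Willis)
Willis with ω_ring = 0: ω_arm/ω_sun = N1/(N1+N3); set equal to 13/46  ⇒  N3/N1 = 1/(13/46) − 1 = 33/13
N3 = N1 + 2·N2  ⇒  N2/N1 = (N3/N1 − 1)/2 = (33/13 − 1)/2 = 10/13
smallest multiple with N1 ≥ 12 and N2 ≥ 10: k = 1  ⇒  N1 = 1·13 = 13, N2 = 1·10 = 10 (N1 ≤ 40, N2 ≤ 30, N2 ≠ N1 ✓), N3 = 13 + 2·10 = 33
check: N1/(N1+N3) with N1 = 13, N3 = 33 gives 13/46; |achieved − target| = 0 ≤ 13/4600 ✓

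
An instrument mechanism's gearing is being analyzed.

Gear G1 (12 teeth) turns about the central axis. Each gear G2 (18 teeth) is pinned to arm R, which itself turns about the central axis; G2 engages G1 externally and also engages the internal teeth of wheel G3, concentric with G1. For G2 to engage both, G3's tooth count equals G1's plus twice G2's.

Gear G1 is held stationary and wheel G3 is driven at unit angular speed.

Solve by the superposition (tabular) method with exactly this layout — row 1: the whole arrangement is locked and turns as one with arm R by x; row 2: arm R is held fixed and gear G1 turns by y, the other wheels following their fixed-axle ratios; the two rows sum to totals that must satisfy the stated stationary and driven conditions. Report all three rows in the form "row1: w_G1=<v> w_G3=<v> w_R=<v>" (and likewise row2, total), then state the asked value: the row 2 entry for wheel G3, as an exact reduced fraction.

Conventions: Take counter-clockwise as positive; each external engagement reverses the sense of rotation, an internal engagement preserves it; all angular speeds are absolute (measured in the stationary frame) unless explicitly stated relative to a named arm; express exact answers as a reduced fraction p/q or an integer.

topology: planetary set — G1 12T / G2 18T / G3 48T, arm = carrier (Willis)
row 1 — lock + rotate with arm: ω_sun = ω_ring = ω_arm = x
row 2: sun turns y, ring = −(12/48)·y, arm 0
boundary: total ω_sun = x + y = 0 and total ω_ring = x − (12/48)·y = 1  ⇒  y = -4/5, x = 4/5
row 2 ring = −(12/48)·(-4/5) = 1/5
totals (row 1 + row 2): sun 4/5 + (-4/5) = 0, ring 4/5 + 1/5 = 1, arm 4/5 + 0 = 4/5
asked cell (row2, ring) = 1/5

row1: w_G1=4/5 w_G3=4/5 w_R=4/5
row2: w_G1=-4/5 w_G3=1/5 w_R=0
total: w_G1=0 w_G3=1 w_R=4/5
asked value: 1/5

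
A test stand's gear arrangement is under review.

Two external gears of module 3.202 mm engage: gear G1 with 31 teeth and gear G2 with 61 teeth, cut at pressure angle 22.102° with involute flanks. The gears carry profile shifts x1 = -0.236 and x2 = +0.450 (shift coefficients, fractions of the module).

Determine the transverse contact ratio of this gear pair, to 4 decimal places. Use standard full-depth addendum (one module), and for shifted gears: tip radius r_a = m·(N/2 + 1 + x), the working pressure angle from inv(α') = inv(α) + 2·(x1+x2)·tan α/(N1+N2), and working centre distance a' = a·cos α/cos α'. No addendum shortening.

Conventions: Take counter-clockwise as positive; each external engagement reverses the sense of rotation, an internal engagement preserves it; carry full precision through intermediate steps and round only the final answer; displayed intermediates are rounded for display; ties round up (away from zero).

single-mesh involute tooth geometry (31T engaging 61T at module 3.202)
base radii: r_b1 = 45.983891, r_b2 = 90.484430
tip radii: r_a1 = 52.077328, r_a2 = 102.303900
inv(α') = inv(22.102°) + 2·(-0.236+0.450)·tan α/(31+61) = 0.02223512  ⇒  α' = 22.73785°
a' = a·cos α / cos α' = 147.2920·cos 22.102°/cos 22.73785° = 147.967951
action lengths: √(r_a1²−r_b1²) = 24.444425, √(r_a2²−r_b2²) = 47.735269
base pitch p_b = π·m·cos α = 9.320171
CR = (24.444425 + 47.735269 − 147.967951·sin 22.73785°)/9.320171 = 1.608104
contact ratio ≈ 1.6081

1.6081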